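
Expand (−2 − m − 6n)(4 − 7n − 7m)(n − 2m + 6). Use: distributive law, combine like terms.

(−2 − m − 6n)(4 − 7n − 7m)(n − 2m + 6)
= (−8 + 14n + 14m − 4m + 7mn + 7m² − 24n + 42n² + 42mn)(n − 2m + 6)    [distributive law]
= (−8 − 10n + 10m + 49mn + 7m² + 42n²)(n − 2m + 6)    [combine like terms]
= −8n + 16m − 48 − 10n² + 20mn − 60n + 10mn − 20m² + 60m + 49mn² − 98m²n + 294mn + 7m²n − 14m³ + 42m² + 42n³ − 84mn² + 252n²    [distributive law]
= −68n + 76m − 48 + 242n² + 324mn + 22m² − 35mn² − 91m²n − 14m³ + 42n³    [combine like terms]

−68n + 76m − 48 + 242n² + 324mn + 22m² − 35mn² − 91m²n − 14m³ + 42n³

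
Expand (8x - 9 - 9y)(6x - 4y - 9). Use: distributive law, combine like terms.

48x² - 86xy - 126x + 117y + 81 + 36y²

(8x - 9 - 9y)(6x - 4y - 9)
= 48x² - 32xy - 72x - 54x + 36y + 81 - 54xy + 36y² + 81y    [distributive law]
= 48x² - 86xy - 126x + 117y + 81 + 36y²    [combine like terms]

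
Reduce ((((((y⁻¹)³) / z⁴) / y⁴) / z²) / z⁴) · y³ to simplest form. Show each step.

y⁻⁴z⁻¹⁰

((((((y⁻¹)³) / z⁴) / y⁴) / z²) / z⁴) · y³
= (((((y⁻³) / z⁴) / y⁴) / z²) / z⁴) · y³    [power of a power]
= y⁻⁴z⁻¹⁰    [quotient of powers; product of powers]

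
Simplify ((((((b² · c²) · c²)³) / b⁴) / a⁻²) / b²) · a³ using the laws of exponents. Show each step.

((((((b² · c²) · c²)³) / b⁴) / a⁻²) / b²) · a³
= ((((((b² · c²)³) · ((c²)³)) / b⁴) / a⁻²) / b²) · a³    [power of a product]
= (((((((b²)³) · ((c²)³)) · ((c²)³)) / b⁴) / a⁻²) / b²) · a³    [power of a product]
= (((((b⁶ · ((c²)³)) · ((c²)³)) / b⁴) / a⁻²) / b²) · a³    [power of a power]
= (((((b⁶ · c⁶) · ((c²)³)) / b⁴) / a⁻²) / b²) · a³    [power of a power]
= (((((b⁶ · c⁶) · c⁶) / b⁴) / a⁻²) / b²) · a³    [power of a power]
= a⁵·c¹²    [quotient of powers; product of powers]

a⁵·c¹²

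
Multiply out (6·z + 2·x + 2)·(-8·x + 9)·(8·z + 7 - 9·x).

-384·x·z^2 - 806·x·z + 304·x^2·z + 432·z^2 + 522·z - 130·x^2 + 144·x^3 - 148·x + 126

(6·z + 2·x + 2)·(-8·x + 9)·(8·z + 7 - 9·x)
= (-48·x·z + 54·z - 16·x^2 + 18·x - 16·x + 18)·(8·z + 7 - 9·x)    [distributive law]
= (-48·x·z + 54·z - 16·x^2 + 2·x + 18)·(8·z + 7 - 9·x)    [combine like terms]
= -384·x·z^2 - 336·x·z + 432·x^2·z + 432·z^2 + 378·z - 486·x·z - 128·x^2·z - 112·x^2 + 144·x^3 + 16·x·z + 14·x - 18·x^2 + 144·z + 126 - 162·x    [distributive law]
= -384·x·z^2 - 806·x·z + 304·x^2·z + 432·z^2 + 522·z - 130·x^2 + 144·x^3 - 148·x + 126    [combine like terms]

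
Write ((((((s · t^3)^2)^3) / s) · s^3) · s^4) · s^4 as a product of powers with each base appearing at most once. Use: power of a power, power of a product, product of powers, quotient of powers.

s^16t^18

((((((s · t^3)^2)^3) / s) · s^3) · s^4) · s^4
= (((((s · t^3)^6) / s) · s^3) · s^4) · s^4    [power of a power]
= (((((s^6) · ((t^3)^6)) / s) · s^3) · s^4) · s^4    [power of a product]
= ((((s^6 · t^18) / s) · s^3) · s^4) · s^4    [power of a power]
= s^16t^18    [quotient of powers; product of powers]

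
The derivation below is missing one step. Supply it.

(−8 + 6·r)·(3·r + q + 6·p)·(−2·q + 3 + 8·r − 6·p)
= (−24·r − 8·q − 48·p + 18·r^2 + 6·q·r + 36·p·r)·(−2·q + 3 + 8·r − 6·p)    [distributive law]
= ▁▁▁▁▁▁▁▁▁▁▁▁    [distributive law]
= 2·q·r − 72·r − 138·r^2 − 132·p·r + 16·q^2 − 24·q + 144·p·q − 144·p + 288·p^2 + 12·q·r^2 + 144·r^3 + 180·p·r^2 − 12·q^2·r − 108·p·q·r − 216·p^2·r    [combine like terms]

Applying distributive law to the line above:

48·q·r − 72·r − 192·r^2 + 144·p·r + 16·q^2 − 24·q − 64·q·r + 48·p·q + 96·p·q − 144·p − 384·p·r + 288·p^2 − 36·q·r^2 + 54·r^2 + 144·r^3 − 108·p·r^2 − 12·q^2·r + 18·q·r + 48·q·r^2 − 36·p·q·r − 72·p·q·r + 108·p·r + 288·p·r^2 − 216·p^2·r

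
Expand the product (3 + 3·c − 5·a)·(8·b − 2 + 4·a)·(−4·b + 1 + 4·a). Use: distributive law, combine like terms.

−96·b² + 48·b − 32·a·b − 6 − 2·a + 68·a² − 96·b²·c + 48·b·c + 48·a·b·c − 6·c − 12·a·c + 48·a²·c + 160·a·b² − 80·a²·b − 80·a³

(3 + 3·c − 5·a)·(8·b − 2 + 4·a)·(−4·b + 1 + 4·a)
= (24·b − 6 + 12·a + 24·b·c − 6·c + 12·a·c − 40·a·b + 10·a − 20·a²)·(−4·b + 1 + 4·a)    [distributive law]
= (24·b − 6 + 22·a + 24·b·c − 6·c + 12·a·c − 40·a·b − 20·a²)·(−4·b + 1 + 4·a)    [combine like terms]
= −96·b² + 24·b + 96·a·b + 24·b − 6 − 24·a − 88·a·b + 22·a + 88·a² − 96·b²·c + 24·b·c + 96·a·b·c + 24·b·c − 6·c − 24·a·c − 48·a·b·c + 12·a·c + 48·a²·c + 160·a·b² − 40·a·b − 160·a²·b + 80·a²·b − 20·a² − 80·a³    [distributive law]
= −96·b² + 48·b − 32·a·b − 6 − 2·a + 68·a² − 96·b²·c + 48·b·c + 48·a·b·c − 6·c − 12·a·c + 48·a²·c + 160·a·b² − 80·a²·b − 80·a³    [combine like terms]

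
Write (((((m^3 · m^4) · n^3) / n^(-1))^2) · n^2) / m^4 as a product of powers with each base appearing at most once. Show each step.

m^10n^10

(((((m^3 · m^4) · n^3) / n^(-1))^2) · n^2) / m^4
= (((((m^3 · m^4) · n^3)^2) / ((n^(-1))^2)) · n^2) / m^4    [power of a quotient]
= (((((m^3 · m^4)^2) · ((n^3)^2)) / ((n^(-1))^2)) · n^2) / m^4    [power of a product]
= ((((((m^3)^2) · ((m^4)^2)) · ((n^3)^2)) / ((n^(-1))^2)) · n^2) / m^4    [power of a product]
= ((((m^6 · ((m^4)^2)) · ((n^3)^2)) / ((n^(-1))^2)) · n^2) / m^4    [power of a power]
= ((((m^6 · m^8) · ((n^3)^2)) / ((n^(-1))^2)) · n^2) / m^4    [power of a power]
= (((m^14 · ((n^3)^2)) / ((n^(-1))^2)) · n^2) / m^4    [product of powers]
= (((m^14 · n^6) / ((n^(-1))^2)) · n^2) / m^4    [power of a power]
= (((m^14 · n^6) / n^(-2)) · n^2) / m^4    [power of a power]
= m^10n^10    [quotient of powers; product of powers]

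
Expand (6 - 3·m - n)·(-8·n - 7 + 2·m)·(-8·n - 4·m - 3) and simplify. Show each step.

304·n^2 - 166·m·n + 459·n + 69·m + 126 - 114·m^2 - 208·m·n^2 - 40·m^2·n + 24·m^3 - 64·n^3

(6 - 3·m - n)·(-8·n - 7 + 2·m)·(-8·n - 4·m - 3)
= (-48·n - 42 + 12·m + 24·m·n + 21·m - 6·m^2 + 8·n^2 + 7·n - 2·m·n)·(-8·n - 4·m - 3)    [distributive law]
= (-41·n - 42 + 33·m + 22·m·n - 6·m^2 + 8·n^2)·(-8·n - 4·m - 3)    [combine like terms]
= 328·n^2 + 164·m·n + 123·n + 336·n + 168·m + 126 - 264·m·n - 132·m^2 - 99·m - 176·m·n^2 - 88·m^2·n - 66·m·n + 48·m^2·n + 24·m^3 + 18·m^2 - 64·n^3 - 32·m·n^2 - 24·n^2    [distributive law]
= 304·n^2 - 166·m·n + 459·n + 69·m + 126 - 114·m^2 - 208·m·n^2 - 40·m^2·n + 24·m^3 - 64·n^3    [combine like terms]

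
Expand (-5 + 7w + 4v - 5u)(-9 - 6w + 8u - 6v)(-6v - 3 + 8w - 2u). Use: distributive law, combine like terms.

-252v - 135 + 459w - 105u + 348vw - 138w^2 - 152uw - 204uv + 110u^2 + 108v^2 - 276vw^2 - 336w^3 + 772uw^2 + 112uvw - 492u^2w + 204v^2w - 324uv^2 + 116u^2v + 144v^3 + 80u^3

(-5 + 7w + 4v - 5u)(-9 - 6w + 8u - 6v)(-6v - 3 + 8w - 2u)
= (45 + 30w - 40u + 30v - 63w - 42w^2 + 56uw - 42vw - 36v - 24vw + 32uv - 24v^2 + 45u + 30uw - 40u^2 + 30uv)(-6v - 3 + 8w - 2u)    [distributive law]
= (45 - 33w + 5u - 6v - 42w^2 + 86uw - 66vw + 62uv - 24v^2 - 40u^2)(-6v - 3 + 8w - 2u)    [combine like terms]
= -270v - 135 + 360w - 90u + 198vw + 99w - 264w^2 + 66uw - 30uv - 15u + 40uw - 10u^2 + 36v^2 + 18v - 48vw + 12uv + 252vw^2 + 126w^2 - 336w^3 + 84uw^2 - 516uvw - 258uw + 688uw^2 - 172u^2w + 396v^2w + 198vw - 528vw^2 + 132uvw - 372uv^2 - 186uv + 496uvw - 124u^2v + 144v^3 + 72v^2 - 192v^2w + 48uv^2 + 240u^2v + 120u^2 - 320u^2w + 80u^3    [distributive law]
= -252v - 135 + 459w - 105u + 348vw - 138w^2 - 152uw - 204uv + 110u^2 + 108v^2 - 276vw^2 - 336w^3 + 772uw^2 + 112uvw - 492u^2w + 204v^2w - 324uv^2 + 116u^2v + 144v^3 + 80u^3    [combine like terms]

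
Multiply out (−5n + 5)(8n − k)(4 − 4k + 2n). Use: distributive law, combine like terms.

(−5n + 5)(8n − k)(4 − 4k + 2n)
= (−40n^2 + 5kn + 40n − 5k)(4 − 4k + 2n)    [distributive law]
= −160n^2 + 160kn^2 − 80n^3 + 20kn − 20k^2n + 10kn^2 + 160n − 160kn + 80n^2 − 20k + 20k^2 − 10kn    [distributive law]
= −80n^2 + 170kn^2 − 80n^3 − 150kn − 20k^2n + 160n − 20k + 20k^2    [combine like terms]

−80n^2 + 170kn^2 − 80n^3 − 150kn − 20k^2n + 160n − 20k + 20k^2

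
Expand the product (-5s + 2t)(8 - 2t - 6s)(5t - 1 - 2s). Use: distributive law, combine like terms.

-230st + 40s + 50s^2 - 2st^2 + 154s^2t - 60s^3 + 84t^2 - 16t - 20t^3

(-5s + 2t)(8 - 2t - 6s)(5t - 1 - 2s)
= (-40s + 10st + 30s^2 + 16t - 4t^2 - 12st)(5t - 1 - 2s)    [distributive law]
= (-40s - 2st + 30s^2 + 16t - 4t^2)(5t - 1 - 2s)    [combine like terms]
= -200st + 40s + 80s^2 - 10st^2 + 2st + 4s^2t + 150s^2t - 30s^2 - 60s^3 + 80t^2 - 16t - 32st - 20t^3 + 4t^2 + 8st^2    [distributive law]
= -230st + 40s + 50s^2 - 2st^2 + 154s^2t - 60s^3 + 84t^2 - 16t - 20t^3    [combine like terms]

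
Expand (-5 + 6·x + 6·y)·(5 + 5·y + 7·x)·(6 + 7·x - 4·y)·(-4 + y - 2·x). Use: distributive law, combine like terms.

(-5 + 6·x + 6·y)·(5 + 5·y + 7·x)·(6 + 7·x - 4·y)·(-4 + y - 2·x)
= (-25 - 25·y - 35·x + 30·x + 30·x·y + 42·x² + 30·y + 30·y² + 42·x·y)·(6 + 7·x - 4·y)·(-4 + y - 2·x)    [distributive law]
= (-25 + 5·y - 5·x + 72·x·y + 42·x² + 30·y²)·(6 + 7·x - 4·y)·(-4 + y - 2·x)    [combine like terms]
= (-150 - 175·x + 100·y + 30·y + 35·x·y - 20·y² - 30·x - 35·x² + 20·x·y + 432·x·y + 504·x²·y - 288·x·y² + 252·x² + 294·x³ - 168·x²·y + 180·y² + 210·x·y² - 120·y³)·(-4 + y - 2·x)    [distributive law]
= (-150 - 205·x + 130·y + 487·x·y + 160·y² + 217·x² + 336·x²·y - 78·x·y² + 294·x³ - 120·y³)·(-4 + y - 2·x)    [combine like terms]
= 600 - 150·y + 300·x + 820·x - 205·x·y + 410·x² - 520·y + 130·y² - 260·x·y - 1948·x·y + 487·x·y² - 974·x²·y - 640·y² + 160·y³ - 320·x·y² - 868·x² + 217·x²·y - 434·x³ - 1344·x²·y + 336·x²·y² - 672·x³·y + 312·x·y² - 78·x·y³ + 156·x²·y² - 1176·x³ + 294·x³·y - 588·x⁴ + 480·y³ - 120·y⁴ + 240·x·y³    [distributive law]
= 600 - 670·y + 1120·x - 2413·x·y - 458·x² - 510·y² + 479·x·y² - 2101·x²·y + 640·y³ - 1610·x³ + 492·x²·y² - 378·x³·y + 162·x·y³ - 588·x⁴ - 120·y⁴    [combine like terms]

600 - 670·y + 1120·x - 2413·x·y - 458·x² - 510·y² + 479·x·y² - 2101·x²·y + 640·y³ - 1610·x³ + 492·x²·y² - 378·x³·y + 162·x·y³ - 588·x⁴ - 120·y⁴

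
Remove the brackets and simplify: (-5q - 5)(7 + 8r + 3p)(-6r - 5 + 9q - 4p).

(-5q - 5)(7 + 8r + 3p)(-6r - 5 + 9q - 4p)
= (-35q - 40qr - 15pq - 35 - 40r - 15p)(-6r - 5 + 9q - 4p)    [distributive law]
= 210qr + 175q - 315q^2 + 140pq + 240qr^2 + 200qr - 360q^2r + 160pqr + 90pqr + 75pq - 135pq^2 + 60p^2q + 210r + 175 - 315q + 140p + 240r^2 + 200r - 360qr + 160pr + 90pr + 75p - 135pq + 60p^2    [distributive law]
= 50qr - 140q - 315q^2 + 80pq + 240qr^2 - 360q^2r + 250pqr - 135pq^2 + 60p^2q + 410r + 175 + 215p + 240r^2 + 250pr + 60p^2    [combine like terms]

50qr - 140q - 315q^2 + 80pq + 240qr^2 - 360q^2r + 250pqr - 135pq^2 + 60p^2q + 410r + 175 + 215p + 240r^2 + 250pr + 60p^2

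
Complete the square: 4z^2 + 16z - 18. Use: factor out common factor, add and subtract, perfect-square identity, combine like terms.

4(z + 2)^2 - 34

4z^2 + 16z - 18
= 4(z^2 + 4z) - 18    [factor out 4 from the z-terms]
= 4(z^2 + 4z + 4 - 4) - 18    [add and subtract 4 inside the bracket]
= 4(z + 2)^2 - 16 - 18    [perfect-square identity]
= 4(z + 2)^2 - 34    [combine constants]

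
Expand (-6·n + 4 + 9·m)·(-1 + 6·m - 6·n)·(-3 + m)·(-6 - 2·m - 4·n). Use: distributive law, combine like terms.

-372·n - 1424·m·n + 432·n^2 + 624·m^2·n - 1008·m·n^2 - 36·m^3·n + 288·m^2·n^2 + 432·n^3 - 144·m·n^3 - 72 + 270·m + 980·m^2 - 30·m^3 - 108·m^4

(-6·n + 4 + 9·m)·(-1 + 6·m - 6·n)·(-3 + m)·(-6 - 2·m - 4·n)
= (6·n - 36·m·n + 36·n^2 - 4 + 24·m - 24·n - 9·m + 54·m^2 - 54·m·n)·(-3 + m)·(-6 - 2·m - 4·n)    [distributive law]
= (-18·n - 90·m·n + 36·n^2 - 4 + 15·m + 54·m^2)·(-3 + m)·(-6 - 2·m - 4·n)    [combine like terms]
= (54·n - 18·m·n + 270·m·n - 90·m^2·n - 108·n^2 + 36·m·n^2 + 12 - 4·m - 45·m + 15·m^2 - 162·m^2 + 54·m^3)·(-6 - 2·m - 4·n)    [distributive law]
= (54·n + 252·m·n - 90·m^2·n - 108·n^2 + 36·m·n^2 + 12 - 49·m - 147·m^2 + 54·m^3)·(-6 - 2·m - 4·n)    [combine like terms]
= -324·n - 108·m·n - 216·n^2 - 1512·m·n - 504·m^2·n - 1008·m·n^2 + 540·m^2·n + 180·m^3·n + 360·m^2·n^2 + 648·n^2 + 216·m·n^2 + 432·n^3 - 216·m·n^2 - 72·m^2·n^2 - 144·m·n^3 - 72 - 24·m - 48·n + 294·m + 98·m^2 + 196·m·n + 882·m^2 + 294·m^3 + 588·m^2·n - 324·m^3 - 108·m^4 - 216·m^3·n    [distributive law]
= -372·n - 1424·m·n + 432·n^2 + 624·m^2·n - 1008·m·n^2 - 36·m^3·n + 288·m^2·n^2 + 432·n^3 - 144·m·n^3 - 72 + 270·m + 980·m^2 - 30·m^3 - 108·m^4    [combine like terms]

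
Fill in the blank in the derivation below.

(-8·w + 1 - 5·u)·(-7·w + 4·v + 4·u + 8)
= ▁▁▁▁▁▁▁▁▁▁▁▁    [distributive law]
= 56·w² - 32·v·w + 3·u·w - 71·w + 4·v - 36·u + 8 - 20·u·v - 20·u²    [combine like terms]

After distributive law, the bracketed line is:

56·w² - 32·v·w - 32·u·w - 64·w - 7·w + 4·v + 4·u + 8 + 35·u·w - 20·u·v - 20·u² - 40·u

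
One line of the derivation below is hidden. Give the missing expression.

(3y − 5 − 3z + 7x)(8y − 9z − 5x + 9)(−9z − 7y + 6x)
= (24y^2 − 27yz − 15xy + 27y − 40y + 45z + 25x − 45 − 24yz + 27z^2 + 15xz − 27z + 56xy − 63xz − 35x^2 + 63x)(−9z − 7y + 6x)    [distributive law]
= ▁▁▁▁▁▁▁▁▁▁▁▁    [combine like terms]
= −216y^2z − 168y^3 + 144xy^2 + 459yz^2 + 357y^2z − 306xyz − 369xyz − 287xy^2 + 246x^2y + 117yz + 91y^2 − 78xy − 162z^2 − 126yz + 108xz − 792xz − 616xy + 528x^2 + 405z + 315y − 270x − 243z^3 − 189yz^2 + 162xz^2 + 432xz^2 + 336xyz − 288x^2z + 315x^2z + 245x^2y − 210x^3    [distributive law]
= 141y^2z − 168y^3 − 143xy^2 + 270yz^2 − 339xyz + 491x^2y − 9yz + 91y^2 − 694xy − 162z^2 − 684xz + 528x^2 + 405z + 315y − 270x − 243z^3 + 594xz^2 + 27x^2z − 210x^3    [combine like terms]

Applying combine like terms to the line above:

(24y^2 − 51yz + 41xy − 13y + 18z + 88x − 45 + 27z^2 − 48xz − 35x^2)(−9z − 7y + 6x)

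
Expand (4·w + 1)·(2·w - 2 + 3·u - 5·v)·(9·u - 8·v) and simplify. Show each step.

(4·w + 1)·(2·w - 2 + 3·u - 5·v)·(9·u - 8·v)
= (8·w^2 - 8·w + 12·u·w - 20·v·w + 2·w - 2 + 3·u - 5·v)·(9·u - 8·v)    [distributive law]
= (8·w^2 - 6·w + 12·u·w - 20·v·w - 2 + 3·u - 5·v)·(9·u - 8·v)    [combine like terms]
= 72·u·w^2 - 64·v·w^2 - 54·u·w + 48·v·w + 108·u^2·w - 96·u·v·w - 180·u·v·w + 160·v^2·w - 18·u + 16·v + 27·u^2 - 24·u·v - 45·u·v + 40·v^2    [distributive law]
= 72·u·w^2 - 64·v·w^2 - 54·u·w + 48·v·w + 108·u^2·w - 276·u·v·w + 160·v^2·w - 18·u + 16·v + 27·u^2 - 69·u·v + 40·v^2    [combine like terms]

72·u·w^2 - 64·v·w^2 - 54·u·w + 48·v·w + 108·u^2·w - 276·u·v·w + 160·v^2·w - 18·u + 16·v + 27·u^2 - 69·u·v + 40·v^2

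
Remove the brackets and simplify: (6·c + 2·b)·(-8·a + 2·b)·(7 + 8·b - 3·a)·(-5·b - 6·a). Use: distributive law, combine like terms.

1176·a·b·c + 2016·a²·c + 1524·a·b²·c + 1800·a²·b·c - 864·a³·c - 420·b²·c - 480·b³·c + 392·a·b² + 672·a²·b + 508·a·b³ + 600·a²·b² - 288·a³·b - 140·b³ - 160·b⁴

(6·c + 2·b)·(-8·a + 2·b)·(7 + 8·b - 3·a)·(-5·b - 6·a)
= (-48·a·c + 12·b·c - 16·a·b + 4·b²)·(7 + 8·b - 3·a)·(-5·b - 6·a)    [distributive law]
= (-336·a·c - 384·a·b·c + 144·a²·c + 84·b·c + 96·b²·c - 36·a·b·c - 112·a·b - 128·a·b² + 48·a²·b + 28·b² + 32·b³ - 12·a·b²)·(-5·b - 6·a)    [distributive law]
= (-336·a·c - 420·a·b·c + 144·a²·c + 84·b·c + 96·b²·c - 112·a·b - 140·a·b² + 48·a²·b + 28·b² + 32·b³)·(-5·b - 6·a)    [combine like terms]
= 1680·a·b·c + 2016·a²·c + 2100·a·b²·c + 2520·a²·b·c - 720·a²·b·c - 864·a³·c - 420·b²·c - 504·a·b·c - 480·b³·c - 576·a·b²·c + 560·a·b² + 672·a²·b + 700·a·b³ + 840·a²·b² - 240·a²·b² - 288·a³·b - 140·b³ - 168·a·b² - 160·b⁴ - 192·a·b³    [distributive law]
= 1176·a·b·c + 2016·a²·c + 1524·a·b²·c + 1800·a²·b·c - 864·a³·c - 420·b²·c - 480·b³·c + 392·a·b² + 672·a²·b + 508·a·b³ + 600·a²·b² - 288·a³·b - 140·b³ - 160·b⁴    [combine like terms]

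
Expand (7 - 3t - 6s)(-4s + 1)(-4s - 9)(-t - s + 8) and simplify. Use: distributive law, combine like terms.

(7 - 3t - 6s)(-4s + 1)(-4s - 9)(-t - s + 8)
= (-28s + 7 + 12st - 3t + 24s² - 6s)(-4s - 9)(-t - s + 8)    [distributive law]
= (-34s + 7 + 12st - 3t + 24s²)(-4s - 9)(-t - s + 8)    [combine like terms]
= (136s² + 306s - 28s - 63 - 48s²t - 108st + 12st + 27t - 96s³ - 216s²)(-t - s + 8)    [distributive law]
= (-80s² + 278s - 63 - 48s²t - 96st + 27t - 96s³)(-t - s + 8)    [combine like terms]
= 80s²t + 80s³ - 640s² - 278st - 278s² + 2224s + 63t + 63s - 504 + 48s²t² + 48s³t - 384s²t + 96st² + 96s²t - 768st - 27t² - 27st + 216t + 96s³t + 96s⁴ - 768s³    [distributive law]
= -208s²t - 688s³ - 918s² - 1073st + 2287s + 279t - 504 + 48s²t² + 144s³t + 96st² - 27t² + 96s⁴    [combine like terms]

-208s²t - 688s³ - 918s² - 1073st + 2287s + 279t - 504 + 48s²t² + 144s³t + 96st² - 27t² + 96s⁴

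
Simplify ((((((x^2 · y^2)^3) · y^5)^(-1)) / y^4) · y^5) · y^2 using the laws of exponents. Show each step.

((((((x^2 · y^2)^3) · y^5)^(-1)) / y^4) · y^5) · y^2
= ((((((x^2 · y^2)^3)^(-1)) · ((y^5)^(-1))) / y^4) · y^5) · y^2    [power of a product]
= (((((x^2 · y^2)^(-3)) · ((y^5)^(-1))) / y^4) · y^5) · y^2    [power of a power]
= ((((((x^2)^(-3)) · ((y^2)^(-3))) · ((y^5)^(-1))) / y^4) · y^5) · y^2    [power of a product]
= ((((x^(-6) · ((y^2)^(-3))) · ((y^5)^(-1))) / y^4) · y^5) · y^2    [power of a power]
= ((((x^(-6) · y^(-6)) · ((y^5)^(-1))) / y^4) · y^5) · y^2    [power of a power]
= ((((x^(-6) · y^(-6)) · y^(-5)) / y^4) · y^5) · y^2    [power of a power]
= x^(-6)y^(-8)    [quotient of powers; product of powers]

x^(-6)y^(-8)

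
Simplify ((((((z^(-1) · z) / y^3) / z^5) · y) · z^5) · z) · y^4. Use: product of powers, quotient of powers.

y^2·z

((((((z^(-1) · z) / y^3) / z^5) · y) · z^5) · z) · y^4
= (((((z^0 / y^3) / z^5) · y) · z^5) · z) · y^4    [product of powers]
= y^2·z    [quotient of powers; product of powers]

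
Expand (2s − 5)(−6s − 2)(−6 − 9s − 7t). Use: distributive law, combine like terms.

−162s^2 + 108s^3 + 84s^2t − 246s − 182st − 60 − 70t

(2s − 5)(−6s − 2)(−6 − 9s − 7t)
= (−12s^2 − 4s + 30s + 10)(−6 − 9s − 7t)    [distributive law]
= (−12s^2 + 26s + 10)(−6 − 9s − 7t)    [combine like terms]
= 72s^2 + 108s^3 + 84s^2t − 156s − 234s^2 − 182st − 60 − 90s − 70t    [distributive law]
= −162s^2 + 108s^3 + 84s^2t − 246s − 182st − 60 − 70t    [combine like terms]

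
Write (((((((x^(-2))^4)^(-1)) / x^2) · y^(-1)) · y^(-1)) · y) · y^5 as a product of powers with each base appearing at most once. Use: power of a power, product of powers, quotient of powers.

x^6y^4

(((((((x^(-2))^4)^(-1)) / x^2) · y^(-1)) · y^(-1)) · y) · y^5
= ((((((x^(-2))^(-4)) / x^2) · y^(-1)) · y^(-1)) · y) · y^5    [power of a power]
= ((((x^8 / x^2) · y^(-1)) · y^(-1)) · y) · y^5    [power of a power]
= (((x^6 · y^(-1)) · y^(-1)) · y) · y^5    [quotient of powers]
= x^6y^4    [product of powers]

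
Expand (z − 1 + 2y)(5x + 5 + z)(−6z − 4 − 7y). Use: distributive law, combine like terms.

−30xz² + 10xz − 95xyz − 28z² + 14z − 96yz − 6z³ − 19yz² + 20x − 5xy + 20 − 5y − 70xy² − 70y² − 14y²z

(z − 1 + 2y)(5x + 5 + z)(−6z − 4 − 7y)
= (5xz + 5z + z² − 5x − 5 − z + 10xy + 10y + 2yz)(−6z − 4 − 7y)    [distributive law]
= (5xz + 4z + z² − 5x − 5 + 10xy + 10y + 2yz)(−6z − 4 − 7y)    [combine like terms]
= −30xz² − 20xz − 35xyz − 24z² − 16z − 28yz − 6z³ − 4z² − 7yz² + 30xz + 20x + 35xy + 30z + 20 + 35y − 60xyz − 40xy − 70xy² − 60yz − 40y − 70y² − 12yz² − 8yz − 14y²z    [distributive law]
= −30xz² + 10xz − 95xyz − 28z² + 14z − 96yz − 6z³ − 19yz² + 20x − 5xy + 20 − 5y − 70xy² − 70y² − 14y²z    [combine like terms]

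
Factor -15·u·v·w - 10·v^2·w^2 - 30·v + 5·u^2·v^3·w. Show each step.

-15·u·v·w - 10·v^2·w^2 - 30·v + 5·u^2·v^3·w
= 5(-3·u·v·w - 2·v^2·w^2 - 6·v + u^2·v^3·w)    [factor out 5]
= 5·v(-3·u·w - 2·v·w^2 - 6 + u^2·v^2·w)    [factor out v]

5·v(-3·u·w - 2·v·w^2 - 6 + u^2·v^2·w)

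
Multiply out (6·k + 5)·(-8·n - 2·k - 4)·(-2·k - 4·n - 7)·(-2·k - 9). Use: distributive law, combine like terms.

(6·k + 5)·(-8·n - 2·k - 4)·(-2·k - 4·n - 7)·(-2·k - 9)
= (-48·k·n - 12·k² - 24·k - 40·n - 10·k - 20)·(-2·k - 4·n - 7)·(-2·k - 9)    [distributive law]
= (-48·k·n - 12·k² - 34·k - 40·n - 20)·(-2·k - 4·n - 7)·(-2·k - 9)    [combine like terms]
= (96·k²·n + 192·k·n² + 336·k·n + 24·k³ + 48·k²·n + 84·k² + 68·k² + 136·k·n + 238·k + 80·k·n + 160·n² + 280·n + 40·k + 80·n + 140)·(-2·k - 9)    [distributive law]
= (144·k²·n + 192·k·n² + 552·k·n + 24·k³ + 152·k² + 278·k + 160·n² + 360·n + 140)·(-2·k - 9)    [combine like terms]
= -288·k³·n - 1296·k²·n - 384·k²·n² - 1728·k·n² - 1104·k²·n - 4968·k·n - 48·k⁴ - 216·k³ - 304·k³ - 1368·k² - 556·k² - 2502·k - 320·k·n² - 1440·n² - 720·k·n - 3240·n - 280·k - 1260    [distributive law]
= -288·k³·n - 2400·k²·n - 384·k²·n² - 2048·k·n² - 5688·k·n - 48·k⁴ - 520·k³ - 1924·k² - 2782·k - 1440·n² - 3240·n - 1260    [combine like terms]

-288·k³·n - 2400·k²·n - 384·k²·n² - 2048·k·n² - 5688·k·n - 48·k⁴ - 520·k³ - 1924·k² - 2782·k - 1440·n² - 3240·n - 1260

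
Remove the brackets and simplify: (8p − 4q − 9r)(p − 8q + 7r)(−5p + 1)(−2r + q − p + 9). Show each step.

315p³r − 380p³q + 40p⁴ − 368p³ − 2178p²r + 3136p²q + 72p² − 695p²qr + 500p²q² − 1841pqr − 1540pq² − 612pq + 155p²r² + 2804pr² + 423pr + 100pq²r − 160pq³ − 20q²r + 32q³ + 288q² + 755pqr² − 151qr² + 396qr − 630pr³ + 126r³ − 567r²

(8p − 4q − 9r)(p − 8q + 7r)(−5p + 1)(−2r + q − p + 9)
= (8p² − 64pq + 56pr − 4pq + 32q² − 28qr − 9pr + 72qr − 63r²)(−5p + 1)(−2r + q − p + 9)    [distributive law]
= (8p² − 68pq + 47pr + 32q² + 44qr − 63r²)(−5p + 1)(−2r + q − p + 9)    [combine like terms]
= (−40p³ + 8p² + 340p²q − 68pq − 235p²r + 47pr − 160pq² + 32q² − 220pqr + 44qr + 315pr² − 63r²)(−2r + q − p + 9)    [distributive law]
= 80p³r − 40p³q + 40p⁴ − 360p³ − 16p²r + 8p²q − 8p³ + 72p² − 680p²qr + 340p²q² − 340p³q + 3060p²q + 136pqr − 68pq² + 68p²q − 612pq + 470p²r² − 235p²qr + 235p³r − 2115p²r − 94pr² + 47pqr − 47p²r + 423pr + 320pq²r − 160pq³ + 160p²q² − 1440pq² − 64q²r + 32q³ − 32pq² + 288q² + 440pqr² − 220pq²r + 220p²qr − 1980pqr − 88qr² + 44q²r − 44pqr + 396qr − 630pr³ + 315pqr² − 315p²r² + 2835pr² + 126r³ − 63qr² + 63pr² − 567r²    [distributive law]
= 315p³r − 380p³q + 40p⁴ − 368p³ − 2178p²r + 3136p²q + 72p² − 695p²qr + 500p²q² − 1841pqr − 1540pq² − 612pq + 155p²r² + 2804pr² + 423pr + 100pq²r − 160pq³ − 20q²r + 32q³ + 288q² + 755pqr² − 151qr² + 396qr − 630pr³ + 126r³ − 567r²    [combine like terms]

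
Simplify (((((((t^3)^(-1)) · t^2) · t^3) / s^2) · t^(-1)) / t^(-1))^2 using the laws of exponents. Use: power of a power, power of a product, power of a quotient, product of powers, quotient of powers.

s^(-4)t^4

(((((((t^3)^(-1)) · t^2) · t^3) / s^2) · t^(-1)) / t^(-1))^2
= (((((((t^3)^(-1)) · t^2) · t^3) / s^2) · t^(-1))^2) / ((t^(-1))^2)    [power of a quotient]
= (((((((t^3)^(-1)) · t^2) · t^3) / s^2)^2) · ((t^(-1))^2)) / ((t^(-1))^2)    [power of a product]
= (((((((t^3)^(-1)) · t^2) · t^3)^2) / ((s^2)^2)) · ((t^(-1))^2)) / ((t^(-1))^2)    [power of a quotient]
= (((((((t^3)^(-1)) · t^2)^2) · ((t^3)^2)) / ((s^2)^2)) · ((t^(-1))^2)) / ((t^(-1))^2)    [power of a product]
= (((((((t^3)^(-1))^2) · ((t^2)^2)) · ((t^3)^2)) / ((s^2)^2)) · ((t^(-1))^2)) / ((t^(-1))^2)    [power of a product]
= ((((((t^3)^(-2)) · ((t^2)^2)) · ((t^3)^2)) / ((s^2)^2)) · ((t^(-1))^2)) / ((t^(-1))^2)    [power of a power]
= ((((t^(-6) · ((t^2)^2)) · ((t^3)^2)) / ((s^2)^2)) · ((t^(-1))^2)) / ((t^(-1))^2)    [power of a power]
= ((((t^(-6) · t^4) · ((t^3)^2)) / ((s^2)^2)) · ((t^(-1))^2)) / ((t^(-1))^2)    [power of a power]
= (((t^(-2) · ((t^3)^2)) / ((s^2)^2)) · ((t^(-1))^2)) / ((t^(-1))^2)    [product of powers]
= (((t^(-2) · t^6) / ((s^2)^2)) · ((t^(-1))^2)) / ((t^(-1))^2)    [power of a power]
= ((t^4 / ((s^2)^2)) · ((t^(-1))^2)) / ((t^(-1))^2)    [product of powers]
= ((t^4 / s^4) · ((t^(-1))^2)) / ((t^(-1))^2)    [power of a power]
= ((t^4 / s^4) · t^(-2)) / ((t^(-1))^2)    [power of a power]
= ((t^4 / s^4) · t^(-2)) / t^(-2)    [power of a power]
= s^(-4)t^4    [quotient of powers; product of powers]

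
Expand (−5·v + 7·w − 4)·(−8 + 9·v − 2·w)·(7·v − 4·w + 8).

−332·v^2 + 232·v·w + 256·v − 315·v^3 + 691·v^2·w − 390·v·w^2 + 80·w^2 − 512·w + 56·w^3 + 256

(−5·v + 7·w − 4)·(−8 + 9·v − 2·w)·(7·v − 4·w + 8)
= (40·v − 45·v^2 + 10·v·w − 56·w + 63·v·w − 14·w^2 + 32 − 36·v + 8·w)·(7·v − 4·w + 8)    [distributive law]
= (4·v − 45·v^2 + 73·v·w − 48·w − 14·w^2 + 32)·(7·v − 4·w + 8)    [combine like terms]
= 28·v^2 − 16·v·w + 32·v − 315·v^3 + 180·v^2·w − 360·v^2 + 511·v^2·w − 292·v·w^2 + 584·v·w − 336·v·w + 192·w^2 − 384·w − 98·v·w^2 + 56·w^3 − 112·w^2 + 224·v − 128·w + 256    [distributive law]
= −332·v^2 + 232·v·w + 256·v − 315·v^3 + 691·v^2·w − 390·v·w^2 + 80·w^2 − 512·w + 56·w^3 + 256    [combine like terms]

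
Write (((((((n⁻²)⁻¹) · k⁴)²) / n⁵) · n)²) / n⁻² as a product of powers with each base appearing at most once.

k¹⁶n²

(((((((n⁻²)⁻¹) · k⁴)²) / n⁵) · n)²) / n⁻²
= (((((((n⁻²)⁻¹) · k⁴)²) / n⁵)²) · (n²)) / n⁻²    [power of a product]
= (((((((n⁻²)⁻¹) · k⁴)²)²) / ((n⁵)²)) · (n²)) / n⁻²    [power of a quotient]
= ((((((n⁻²)⁻¹) · k⁴)⁴) / ((n⁵)²)) · (n²)) / n⁻²    [power of a power]
= ((((((n⁻²)⁻¹)⁴) · ((k⁴)⁴)) / ((n⁵)²)) · (n²)) / n⁻²    [power of a product]
= (((((n⁻²)⁻⁴) · ((k⁴)⁴)) / ((n⁵)²)) · (n²)) / n⁻²    [power of a power]
= (((n⁸ · ((k⁴)⁴)) / ((n⁵)²)) · (n²)) / n⁻²    [power of a power]
= (((n⁸ · k¹⁶) / ((n⁵)²)) · (n²)) / n⁻²    [power of a power]
= (((n⁸ · k¹⁶) / n¹⁰) · (n²)) / n⁻²    [power of a power]
= k¹⁶n²    [quotient of powers; product of powers]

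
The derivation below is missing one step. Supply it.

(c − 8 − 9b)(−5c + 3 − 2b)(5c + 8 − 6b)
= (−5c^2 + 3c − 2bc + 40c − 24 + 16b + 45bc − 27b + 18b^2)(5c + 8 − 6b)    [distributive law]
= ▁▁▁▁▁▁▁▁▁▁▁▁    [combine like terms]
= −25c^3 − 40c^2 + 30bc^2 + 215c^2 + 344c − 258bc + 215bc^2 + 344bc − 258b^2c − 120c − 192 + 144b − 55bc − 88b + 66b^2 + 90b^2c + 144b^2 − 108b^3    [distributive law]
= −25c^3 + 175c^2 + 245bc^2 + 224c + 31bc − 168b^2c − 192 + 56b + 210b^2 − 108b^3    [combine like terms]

After combine like terms, the bracketed line is:

(−5c^2 + 43c + 43bc − 24 − 11b + 18b^2)(5c + 8 − 6b)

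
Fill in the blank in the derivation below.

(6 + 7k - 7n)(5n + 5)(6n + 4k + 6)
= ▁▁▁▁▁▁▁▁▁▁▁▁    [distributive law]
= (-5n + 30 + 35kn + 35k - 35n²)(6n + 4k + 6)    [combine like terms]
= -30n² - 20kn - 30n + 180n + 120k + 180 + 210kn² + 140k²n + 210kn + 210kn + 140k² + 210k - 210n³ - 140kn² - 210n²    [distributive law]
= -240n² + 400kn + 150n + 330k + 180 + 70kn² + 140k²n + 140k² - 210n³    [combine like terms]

After distributive law, the bracketed line is:

(30n + 30 + 35kn + 35k - 35n² - 35n)(6n + 4k + 6)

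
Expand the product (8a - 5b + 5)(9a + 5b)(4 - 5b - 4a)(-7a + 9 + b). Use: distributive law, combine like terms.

-3348a^3 - 288a^2 - 537a^2b + 2092a^3b - 1215a^2b^2 + 2016a^4 - 3625ab + 2355ab^2 - 750ab^3 - 1925b^2 + 900b^3 + 125b^4 + 1620a + 900b

(8a - 5b + 5)(9a + 5b)(4 - 5b - 4a)(-7a + 9 + b)
= (72a^2 + 40ab - 45ab - 25b^2 + 45a + 25b)(4 - 5b - 4a)(-7a + 9 + b)    [distributive law]
= (72a^2 - 5ab - 25b^2 + 45a + 25b)(4 - 5b - 4a)(-7a + 9 + b)    [combine like terms]
= (288a^2 - 360a^2b - 288a^3 - 20ab + 25ab^2 + 20a^2b - 100b^2 + 125b^3 + 100ab^2 + 180a - 225ab - 180a^2 + 100b - 125b^2 - 100ab)(-7a + 9 + b)    [distributive law]
= (108a^2 - 340a^2b - 288a^3 - 345ab + 125ab^2 - 225b^2 + 125b^3 + 180a + 100b)(-7a + 9 + b)    [combine like terms]
= -756a^3 + 972a^2 + 108a^2b + 2380a^3b - 3060a^2b - 340a^2b^2 + 2016a^4 - 2592a^3 - 288a^3b + 2415a^2b - 3105ab - 345ab^2 - 875a^2b^2 + 1125ab^2 + 125ab^3 + 1575ab^2 - 2025b^2 - 225b^3 - 875ab^3 + 1125b^3 + 125b^4 - 1260a^2 + 1620a + 180ab - 700ab + 900b + 100b^2    [distributive law]
= -3348a^3 - 288a^2 - 537a^2b + 2092a^3b - 1215a^2b^2 + 2016a^4 - 3625ab + 2355ab^2 - 750ab^3 - 1925b^2 + 900b^3 + 125b^4 + 1620a + 900b    [combine like terms]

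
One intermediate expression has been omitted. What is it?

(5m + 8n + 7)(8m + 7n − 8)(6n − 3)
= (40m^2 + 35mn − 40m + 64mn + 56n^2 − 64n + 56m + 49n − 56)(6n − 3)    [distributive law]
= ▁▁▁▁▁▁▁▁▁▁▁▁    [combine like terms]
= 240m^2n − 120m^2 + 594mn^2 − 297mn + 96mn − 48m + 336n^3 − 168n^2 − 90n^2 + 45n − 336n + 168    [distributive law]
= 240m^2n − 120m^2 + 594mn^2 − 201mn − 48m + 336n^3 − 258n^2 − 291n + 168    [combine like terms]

By combine like terms:

(40m^2 + 99mn + 16m + 56n^2 − 15n − 56)(6n − 3)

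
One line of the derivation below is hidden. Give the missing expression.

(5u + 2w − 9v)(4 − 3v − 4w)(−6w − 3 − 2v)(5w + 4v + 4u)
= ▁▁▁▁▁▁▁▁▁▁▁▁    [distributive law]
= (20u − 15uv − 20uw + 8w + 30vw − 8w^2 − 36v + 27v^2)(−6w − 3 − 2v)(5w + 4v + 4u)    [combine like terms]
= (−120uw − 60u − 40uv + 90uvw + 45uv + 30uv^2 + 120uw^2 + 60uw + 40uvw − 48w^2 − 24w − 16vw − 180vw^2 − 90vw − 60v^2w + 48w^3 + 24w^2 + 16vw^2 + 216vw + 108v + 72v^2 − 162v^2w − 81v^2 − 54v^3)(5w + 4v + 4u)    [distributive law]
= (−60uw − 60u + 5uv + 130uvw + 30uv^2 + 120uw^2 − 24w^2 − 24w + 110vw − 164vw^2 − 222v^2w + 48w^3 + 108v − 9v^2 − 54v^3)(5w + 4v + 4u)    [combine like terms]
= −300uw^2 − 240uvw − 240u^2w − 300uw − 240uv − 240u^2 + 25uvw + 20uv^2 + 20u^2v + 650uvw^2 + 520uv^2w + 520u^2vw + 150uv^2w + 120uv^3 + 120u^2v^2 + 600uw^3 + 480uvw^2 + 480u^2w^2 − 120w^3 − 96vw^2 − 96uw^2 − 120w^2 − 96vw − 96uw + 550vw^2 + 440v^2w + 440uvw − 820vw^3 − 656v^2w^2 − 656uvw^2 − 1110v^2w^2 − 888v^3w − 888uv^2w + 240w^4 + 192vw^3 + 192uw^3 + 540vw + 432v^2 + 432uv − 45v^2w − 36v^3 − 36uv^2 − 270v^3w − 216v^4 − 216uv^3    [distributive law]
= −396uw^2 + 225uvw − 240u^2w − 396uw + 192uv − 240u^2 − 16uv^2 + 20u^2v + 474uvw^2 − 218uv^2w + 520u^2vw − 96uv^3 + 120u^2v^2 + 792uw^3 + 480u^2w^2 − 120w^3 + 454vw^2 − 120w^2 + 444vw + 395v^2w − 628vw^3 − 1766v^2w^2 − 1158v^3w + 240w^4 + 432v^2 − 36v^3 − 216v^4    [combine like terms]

After distributive law, the bracketed line is:

(20u − 15uv − 20uw + 8w − 6vw − 8w^2 − 36v + 27v^2 + 36vw)(−6w − 3 − 2v)(5w + 4v + 4u)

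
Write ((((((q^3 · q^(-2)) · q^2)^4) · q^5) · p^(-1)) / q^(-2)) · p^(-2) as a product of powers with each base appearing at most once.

((((((q^3 · q^(-2)) · q^2)^4) · q^5) · p^(-1)) / q^(-2)) · p^(-2)
= ((((((q^3 · q^(-2))^4) · ((q^2)^4)) · q^5) · p^(-1)) / q^(-2)) · p^(-2)    [power of a product]
= (((((((q^3)^4) · ((q^(-2))^4)) · ((q^2)^4)) · q^5) · p^(-1)) / q^(-2)) · p^(-2)    [power of a product]
= (((((q^12 · ((q^(-2))^4)) · ((q^2)^4)) · q^5) · p^(-1)) / q^(-2)) · p^(-2)    [power of a power]
= (((((q^12 · q^(-8)) · ((q^2)^4)) · q^5) · p^(-1)) / q^(-2)) · p^(-2)    [power of a power]
= ((((q^4 · ((q^2)^4)) · q^5) · p^(-1)) / q^(-2)) · p^(-2)    [product of powers]
= ((((q^4 · q^8) · q^5) · p^(-1)) / q^(-2)) · p^(-2)    [power of a power]
= (((q^12 · q^5) · p^(-1)) / q^(-2)) · p^(-2)    [product of powers]
= ((q^17 · p^(-1)) / q^(-2)) · p^(-2)    [product of powers]
= p^(-3)q^19    [quotient of powers; product of powers]

p^(-3)q^19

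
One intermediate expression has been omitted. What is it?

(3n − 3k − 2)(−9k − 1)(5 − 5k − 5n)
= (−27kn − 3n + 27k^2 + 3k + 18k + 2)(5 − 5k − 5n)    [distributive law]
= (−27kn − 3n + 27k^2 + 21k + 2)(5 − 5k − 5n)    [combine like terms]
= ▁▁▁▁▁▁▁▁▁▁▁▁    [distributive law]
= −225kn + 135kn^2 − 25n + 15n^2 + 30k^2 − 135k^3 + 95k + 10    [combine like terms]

By distributive law:

−135kn + 135k^2n + 135kn^2 − 15n + 15kn + 15n^2 + 135k^2 − 135k^3 − 135k^2n + 105k − 105k^2 − 105kn + 10 − 10k − 10n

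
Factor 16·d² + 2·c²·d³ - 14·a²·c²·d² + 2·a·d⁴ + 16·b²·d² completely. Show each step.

16·d² + 2·c²·d³ - 14·a²·c²·d² + 2·a·d⁴ + 16·b²·d²
= 2(8·d² + c²·d³ - 7·a²·c²·d² + a·d⁴ + 8·b²·d²)    [factor out 2]
= 2·d²(8 + c²·d - 7·a²·c² + a·d² + 8·b²)    [factor out d²]

2·d²(8 + c²·d - 7·a²·c² + a·d² + 8·b²)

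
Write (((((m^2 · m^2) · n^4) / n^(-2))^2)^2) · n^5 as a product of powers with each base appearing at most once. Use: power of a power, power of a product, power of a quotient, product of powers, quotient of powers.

(((((m^2 · m^2) · n^4) / n^(-2))^2)^2) · n^5
= ((((m^2 · m^2) · n^4) / n^(-2))^4) · n^5    [power of a power]
= ((((m^2 · m^2) · n^4)^4) / ((n^(-2))^4)) · n^5    [power of a quotient]
= ((((m^2 · m^2)^4) · ((n^4)^4)) / ((n^(-2))^4)) · n^5    [power of a product]
= (((((m^2)^4) · ((m^2)^4)) · ((n^4)^4)) / ((n^(-2))^4)) · n^5    [power of a product]
= (((m^8 · ((m^2)^4)) · ((n^4)^4)) / ((n^(-2))^4)) · n^5    [power of a power]
= (((m^8 · m^8) · ((n^4)^4)) / ((n^(-2))^4)) · n^5    [power of a power]
= ((m^16 · ((n^4)^4)) / ((n^(-2))^4)) · n^5    [product of powers]
= ((m^16 · n^16) / ((n^(-2))^4)) · n^5    [power of a power]
= ((m^16 · n^16) / n^(-8)) · n^5    [power of a power]
= m^16n^29    [quotient of powers; product of powers]

m^16n^29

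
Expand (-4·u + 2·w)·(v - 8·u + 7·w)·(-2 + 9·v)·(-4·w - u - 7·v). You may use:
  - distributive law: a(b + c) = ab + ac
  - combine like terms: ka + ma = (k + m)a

(-4·u + 2·w)·(v - 8·u + 7·w)·(-2 + 9·v)·(-4·w - u - 7·v)
= (-4·u·v + 32·u^2 - 28·u·w + 2·v·w - 16·u·w + 14·w^2)·(-2 + 9·v)·(-4·w - u - 7·v)    [distributive law]
= (-4·u·v + 32·u^2 - 44·u·w + 2·v·w + 14·w^2)·(-2 + 9·v)·(-4·w - u - 7·v)    [combine like terms]
= (8·u·v - 36·u·v^2 - 64·u^2 + 288·u^2·v + 88·u·w - 396·u·v·w - 4·v·w + 18·v^2·w - 28·w^2 + 126·v·w^2)·(-4·w - u - 7·v)    [distributive law]
= -32·u·v·w - 8·u^2·v - 56·u·v^2 + 144·u·v^2·w + 36·u^2·v^2 + 252·u·v^3 + 256·u^2·w + 64·u^3 + 448·u^2·v - 1152·u^2·v·w - 288·u^3·v - 2016·u^2·v^2 - 352·u·w^2 - 88·u^2·w - 616·u·v·w + 1584·u·v·w^2 + 396·u^2·v·w + 2772·u·v^2·w + 16·v·w^2 + 4·u·v·w + 28·v^2·w - 72·v^2·w^2 - 18·u·v^2·w - 126·v^3·w + 112·w^3 + 28·u·w^2 + 196·v·w^2 - 504·v·w^3 - 126·u·v·w^2 - 882·v^2·w^2    [distributive law]
= -644·u·v·w + 440·u^2·v - 56·u·v^2 + 2898·u·v^2·w - 1980·u^2·v^2 + 252·u·v^3 + 168·u^2·w + 64·u^3 - 756·u^2·v·w - 288·u^3·v - 324·u·w^2 + 1458·u·v·w^2 + 212·v·w^2 + 28·v^2·w - 954·v^2·w^2 - 126·v^3·w + 112·w^3 - 504·v·w^3    [combine like terms]

-644·u·v·w + 440·u^2·v - 56·u·v^2 + 2898·u·v^2·w - 1980·u^2·v^2 + 252·u·v^3 + 168·u^2·w + 64·u^3 - 756·u^2·v·w - 288·u^3·v - 324·u·w^2 + 1458·u·v·w^2 + 212·v·w^2 + 28·v^2·w - 954·v^2·w^2 - 126·v^3·w + 112·w^3 - 504·v·w^3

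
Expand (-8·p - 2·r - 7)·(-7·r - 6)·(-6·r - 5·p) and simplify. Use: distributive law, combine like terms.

(-8·p - 2·r - 7)·(-7·r - 6)·(-6·r - 5·p)
= (56·p·r + 48·p + 14·r² + 12·r + 49·r + 42)·(-6·r - 5·p)    [distributive law]
= (56·p·r + 48·p + 14·r² + 61·r + 42)·(-6·r - 5·p)    [combine like terms]
= -336·p·r² - 280·p²·r - 288·p·r - 240·p² - 84·r³ - 70·p·r² - 366·r² - 305·p·r - 252·r - 210·p    [distributive law]
= -406·p·r² - 280·p²·r - 593·p·r - 240·p² - 84·r³ - 366·r² - 252·r - 210·p    [combine like terms]

-406·p·r² - 280·p²·r - 593·p·r - 240·p² - 84·r³ - 366·r² - 252·r - 210·p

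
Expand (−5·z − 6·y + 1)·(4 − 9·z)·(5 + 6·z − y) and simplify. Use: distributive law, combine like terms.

−121·z + 51·z^2 + 155·y·z + 270·z^3 + 279·y·z^2 − 124·y + 24·y^2 − 54·y^2·z + 20

(−5·z − 6·y + 1)·(4 − 9·z)·(5 + 6·z − y)
= (−20·z + 45·z^2 − 24·y + 54·y·z + 4 − 9·z)·(5 + 6·z − y)    [distributive law]
= (−29·z + 45·z^2 − 24·y + 54·y·z + 4)·(5 + 6·z − y)    [combine like terms]
= −145·z − 174·z^2 + 29·y·z + 225·z^2 + 270·z^3 − 45·y·z^2 − 120·y − 144·y·z + 24·y^2 + 270·y·z + 324·y·z^2 − 54·y^2·z + 20 + 24·z − 4·y    [distributive law]
= −121·z + 51·z^2 + 155·y·z + 270·z^3 + 279·y·z^2 − 124·y + 24·y^2 − 54·y^2·z + 20    [combine like terms]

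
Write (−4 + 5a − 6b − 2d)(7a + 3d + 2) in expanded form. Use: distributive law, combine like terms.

−18a − 16d − 8 + 35a² + ad − 42ab − 18bd − 12b − 6d²

(−4 + 5a − 6b − 2d)(7a + 3d + 2)
= −28a − 12d − 8 + 35a² + 15ad + 10a − 42ab − 18bd − 12b − 14ad − 6d² − 4d    [distributive law]
= −18a − 16d − 8 + 35a² + ad − 42ab − 18bd − 12b − 6d²    [combine like terms]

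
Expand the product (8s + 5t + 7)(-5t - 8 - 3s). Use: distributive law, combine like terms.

-55st - 85s - 24s² - 25t² - 75t - 56

(8s + 5t + 7)(-5t - 8 - 3s)
= -40st - 64s - 24s² - 25t² - 40t - 15st - 35t - 56 - 21s    [distributive law]
= -55st - 85s - 24s² - 25t² - 75t - 56    [combine like terms]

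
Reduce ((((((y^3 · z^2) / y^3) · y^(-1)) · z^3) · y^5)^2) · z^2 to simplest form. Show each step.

y^8z^12

((((((y^3 · z^2) / y^3) · y^(-1)) · z^3) · y^5)^2) · z^2
= ((((((y^3 · z^2) / y^3) · y^(-1)) · z^3)^2) · ((y^5)^2)) · z^2    [power of a product]
= ((((((y^3 · z^2) / y^3) · y^(-1))^2) · ((z^3)^2)) · ((y^5)^2)) · z^2    [power of a product]
= ((((((y^3 · z^2) / y^3)^2) · ((y^(-1))^2)) · ((z^3)^2)) · ((y^5)^2)) · z^2    [power of a product]
= ((((((y^3 · z^2)^2) / ((y^3)^2)) · ((y^(-1))^2)) · ((z^3)^2)) · ((y^5)^2)) · z^2    [power of a quotient]
= (((((((y^3)^2) · ((z^2)^2)) / ((y^3)^2)) · ((y^(-1))^2)) · ((z^3)^2)) · ((y^5)^2)) · z^2    [power of a product]
= (((((y^6 · ((z^2)^2)) / ((y^3)^2)) · ((y^(-1))^2)) · ((z^3)^2)) · ((y^5)^2)) · z^2    [power of a power]
= (((((y^6 · z^4) / ((y^3)^2)) · ((y^(-1))^2)) · ((z^3)^2)) · ((y^5)^2)) · z^2    [power of a power]
= (((((y^6 · z^4) / y^6) · ((y^(-1))^2)) · ((z^3)^2)) · ((y^5)^2)) · z^2    [power of a power]
= (((((y^6 · z^4) / y^6) · y^(-2)) · ((z^3)^2)) · ((y^5)^2)) · z^2    [power of a power]
= (((((y^6 · z^4) / y^6) · y^(-2)) · z^6) · ((y^5)^2)) · z^2    [power of a power]
= (((((y^6 · z^4) / y^6) · y^(-2)) · z^6) · y^10) · z^2    [power of a power]
= y^8z^12    [quotient of powers; product of powers]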